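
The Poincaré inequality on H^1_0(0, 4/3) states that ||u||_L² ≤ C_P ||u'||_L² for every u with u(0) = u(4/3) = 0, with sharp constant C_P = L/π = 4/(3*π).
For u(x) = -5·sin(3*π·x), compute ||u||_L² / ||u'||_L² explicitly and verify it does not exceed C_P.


||u||_L² / ||u'||_L² = 1/(3*π) < C_P = 4/(3*π).

u(x) = -5·sin(3*π·x), so u'(x) = -15*π*cos(3*π*x).
Writing u(x) = A·sin(kπx/L) with A = -5 and k = 4, use ∫_0^L sin²(kπx/L) dx = L/2 and ∫_0^L cos²(kπx/L) dx = L/2.
u² = 25·sin²(3*π·x) and (u')² = 225*π^2·cos²(3*π·x), and each of sin², cos² integrates to L/2 = 2/3 over (0, 4/3).
∫_0^4/3 u² dx = 50/3, so ||u||_L² = 5*sqrt(6)/3.
∫_0^4/3 (u')² dx = 150*π^2, so ||u'||_L² = 5*sqrt(6)*π.
Ratio ||u||_L² / ||u'||_L² = 1/(3*π).
Sharp Poincaré constant on H^1_0(0, 4/3) is C_P = L/π = 4/(3*π), achieved by sin(3*π/4·x).
This is the k = 4 harmonic; the ratio L/(kπ) is strictly less than C_P = L/π, consistent with the sharp inequality ||u||_L² ≤ C_P ||u'||_L².


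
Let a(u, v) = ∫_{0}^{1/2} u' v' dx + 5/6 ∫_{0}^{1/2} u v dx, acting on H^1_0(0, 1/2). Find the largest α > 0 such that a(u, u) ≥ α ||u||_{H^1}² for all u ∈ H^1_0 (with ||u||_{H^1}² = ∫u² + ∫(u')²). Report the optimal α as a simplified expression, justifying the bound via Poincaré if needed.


α = (5 + 24*π^2)/(6*(1 + 4*π^2))

Coercivity of a(·,·) on H^1_0(0, 1/2) means a(u, u) ≥ α ||u||_{H^1}² for every u ∈ H^1_0.
The interval has length L = 1/2, and Poincaré/coercivity depend only on L. Here a(u, u) = ∫(u')² + (5/6)·∫u².
Here 0 < c = 5/6 < 1. The condition a(u,u) ≥ α||u||_{H^1}² reads (1−α)∫(u')² ≥ (α−c)∫u². Any admissible α is ≤ 1 (rapidly oscillating u have ∫u²/∫(u')² → 0), and α = 1 would force 0 ≥ (1−c)∫u², impossible since c < 1; so 1−α > 0. By the sharp Poincaré inequality on H^1_0 of an interval of length L, ∫(u')² ≥ (π/L)²∫u² with equality for the first sine mode sin(π(x−x₀)/L) (x₀ the left endpoint), so the inequality holds for all u iff (1−α)(π/L)² ≥ α − c, i.e. α ≤ ((π/L)² + c)/((π/L)² + 1) = (1 + c(L/π)²)/(1 + (L/π)²). With (π/L)² = 4*π^2 and c = 5/6, the largest admissible constant is α = ((π/L)² + c)/((π/L)² + 1).
Simplifying, α = (5 + 24*π^2)/(6*(1 + 4*π^2)).


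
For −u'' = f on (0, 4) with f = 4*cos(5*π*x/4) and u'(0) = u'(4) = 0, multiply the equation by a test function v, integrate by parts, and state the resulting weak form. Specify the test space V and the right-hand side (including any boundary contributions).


V = H^1(0, 4) (no boundary constraint on v; u is determined up to an additive constant); weak form: ∫_0^4 u'v' dx = ∫_0^4 (4*cos(5*π*x/4)) v dx for all v ∈ V.

Multiply both sides by a test function v and integrate from 0 to 4:
  ∫_0^4 −u''(x) v(x) dx = ∫_0^4 f(x) v(x) dx.
Integrate the LHS by parts once:
  ∫_0^4 −u'' v dx = −[u'(x) v(x)]_0^4 + ∫_0^4 u'(x) v'(x) dx.
Thus ∫_0^4 u'(x) v'(x) dx = ∫_0^4 f(x) v(x) dx + [u'(x) v(x)]_0^4.
Choose V so that boundary terms are either known or forced to vanish.
u has homogeneous Neumann: u'(0) = u'(4) = 0. So [u' v]_0^4 = 0·v(4) − 0·v(0) = 0 for any v; take V = H^1(0, 4).
Weak formulation: find u (satisfying any essential BC) such that ∫_0^4 u'(x) v'(x) dx = ∫_0^4 f v dx for all v ∈ V (homogeneous Neumann, so boundary terms vanish).
Substituting f(x) = 4*cos(5*π*x/4), the right-hand side is ∫_0^4 (4*cos(5*π*x/4)) v dx.
Compatibility check (pure Neumann): taking v ≡ 1 ∈ V gives 0 = ∫_0^4 f dx + (0) − (0), i.e. ∫_0^4 f dx must equal u'(0) − u'(4) = 0. Indeed ∫_0^4 (4*cos(5*π*x/4)) dx = 0, so the data are compatible. The solution is then unique only up to an additive constant (fix it e.g. by requiring ∫_0^4 u dx = 0).


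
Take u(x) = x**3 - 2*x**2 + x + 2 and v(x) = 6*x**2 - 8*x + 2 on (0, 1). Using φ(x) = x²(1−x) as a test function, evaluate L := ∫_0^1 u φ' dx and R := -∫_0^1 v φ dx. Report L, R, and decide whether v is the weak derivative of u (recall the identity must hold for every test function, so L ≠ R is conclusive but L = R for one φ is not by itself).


LHS = 1/60, RHS = 1/30. No, v is not the weak derivative of u.

u(x) = x**3 - 2*x**2 + x + 2, classical derivative u'(x) = 3*x**2 - 4*x + 1.
φ(x) = x²(1−x), so φ'(x) = x*(2 - 3*x).
Note φ(0) = φ(1) = 0, so the boundary term u·φ vanishes.
LHS = ∫_0^1 u(x) φ'(x) dx = ∫_0^1 (-3*x^5 + 8*x^4 - 7*x^3 - 4*x^2 + 4*x) dx. Term by term:
  ∫_0^1 -3*x^5 dx = -1/2;  ∫_0^1 8*x^4 dx = 8/5;  ∫_0^1 -7*x^3 dx = -7/4;
  ∫_0^1 -4*x^2 dx = -4/3;  ∫_0^1 4*x dx = 2.
Sum: -1/2 + 8/5 − 7/4 − 4/3 + 2 = 1/60.
So LHS = 1/60.
∫_0^1 v(x) φ(x) dx = ∫_0^1 (-6*x^5 + 14*x^4 - 10*x^3 + 2*x^2) dx. Term by term:
  ∫_0^1 -6*x^5 dx = -1;  ∫_0^1 14*x^4 dx = 14/5;  ∫_0^1 -10*x^3 dx = -5/2;
  ∫_0^1 2*x^2 dx = 2/3.
Sum: -1 + 14/5 − 5/2 + 2/3 = -1/30.
So RHS = -∫_0^1 v(x) φ(x) dx = 1/30.
LHS − RHS = -1/60 ≠ 0, so the identity fails.
(For a valid weak derivative the identity must hold for EVERY test function, in particular this one. The failure shows v is NOT the weak derivative of u.)
Correct weak derivative would be u'(x) = 3*x**2 - 4*x + 1.


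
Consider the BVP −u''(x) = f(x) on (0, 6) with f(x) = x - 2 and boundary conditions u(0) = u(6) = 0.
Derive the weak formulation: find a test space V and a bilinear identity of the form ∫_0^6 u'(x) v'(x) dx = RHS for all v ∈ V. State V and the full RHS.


V = H^1_0(0, 6) (so v(0) = v(6) = 0); weak form: ∫_0^6 u'v' dx = ∫_0^6 (x - 2) v dx for all v ∈ V.

Multiply both sides by a test function v and integrate from 0 to 6:
  ∫_0^6 −u''(x) v(x) dx = ∫_0^6 f(x) v(x) dx.
Integrate the LHS by parts once:
  ∫_0^6 −u'' v dx = −[u'(x) v(x)]_0^6 + ∫_0^6 u'(x) v'(x) dx.
Thus ∫_0^6 u'(x) v'(x) dx = ∫_0^6 f(x) v(x) dx + [u'(x) v(x)]_0^6.
Choose V so that boundary terms are either known or forced to vanish.
u is Dirichlet: u(0) = u(6) = 0. Let V = H^1_0(0, 6); then v(0) = v(6) = 0, and [u' v]_0^6 = 0.
Weak formulation: find u (satisfying any essential BC) such that ∫_0^6 u'(x) v'(x) dx = ∫_0^6 f v dx for all v ∈ V.
Substituting f(x) = x - 2, the right-hand side is ∫_0^6 (x - 2) v dx.


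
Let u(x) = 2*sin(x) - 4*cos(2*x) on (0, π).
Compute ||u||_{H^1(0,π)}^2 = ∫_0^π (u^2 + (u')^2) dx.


||u||_{H^1(0,π)}^2 = 160/3 + 44*π

u'(x) = 8*sin(2*x) + 2*cos(x).
Expand u² and (u')² and integrate term by term on (0, π), using: for integers n ≥ 1, ∫_0^π sin²(nx) dx = ∫_0^π cos²(nx) dx = π/2; for n ≠ n', ∫_0^π sin(nx)sin(n'x) dx = ∫_0^π cos(nx)cos(n'x) dx = 0; and by product-to-sum, ∫_0^π sin(nx)cos(n'x) dx = ½∫_0^π [sin((n+n')x) + sin((n−n')x)] dx, which is 0 when n+n' is even and 2n/(n²−n'²) when n+n' is odd (it need not vanish on (0, π)).
  u² squared terms: (-4)²·∫cos(2x)² dx = 16·π/2 = 8*π;  (2)²·∫sin(x)² dx = 4·π/2 = 2*π.
  u² cross terms: 2·(-4)·(2)·∫cos(2x)·sin(x) dx = -16·(-2/3) = 32/3.
  So ∫_0^π u² dx = 8*π + 2*π + 32/3 = 32/3 + 10*π.
  (u')² squared terms: (2)²·∫cos(x)² dx = 4·π/2 = 2*π;  (8)²·∫sin(2x)² dx = 64·π/2 = 32*π.
  (u')² cross terms: 2·(2)·(8)·∫cos(x)·sin(2x) dx = 32·(4/3) = 128/3.
  So ∫_0^π (u')² dx = 2*π + 32*π + 128/3 = 128/3 + 34*π.
||u||_{H^1}^2 = (32/3 + 10*π) + (128/3 + 34*π) = 160/3 + 44*π.


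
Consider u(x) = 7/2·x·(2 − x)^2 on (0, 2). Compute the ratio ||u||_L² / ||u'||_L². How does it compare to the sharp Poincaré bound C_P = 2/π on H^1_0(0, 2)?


||u||_L² / ||u'||_L² = sqrt(14)/7 < C_P = 2/π.

u(x) = 7/2·x·(2 − x)^2, so u'(x) = 7*(x/2 - 1)*(3*x - 2).
u(x) = 7/2·x·(2 − x)^2 vanishes at x = 0 and x = 2, so u ∈ H^1_0(0, 2). Differentiate via the product rule and integrate the resulting polynomials term by term.
  ∫_0^2 u² dx = ∫_0^2 (49*x^6/4 - 98*x^5 + 294*x^4 - 392*x^3 + 196*x^2) dx. Term by term:
    ∫_0^2 49*x^6/4 dx = 224;  ∫_0^2 -98*x^5 dx = -3136/3;  ∫_0^2 294*x^4 dx = 9408/5;
    ∫_0^2 -392*x^3 dx = -1568;  ∫_0^2 196*x^2 dx = 1568/3.
  Sum: 224 − 3136/3 + 9408/5 − 1568 + 1568/3 = 224/15.
  ∫_0^2 (u')² dx = ∫_0^2 (441*x^4/4 - 588*x^3 + 1078*x^2 - 784*x + 196) dx. Term by term:
    ∫_0^2 441*x^4/4 dx = 3528/5;  ∫_0^2 -588*x^3 dx = -2352;  ∫_0^2 1078*x^2 dx = 8624/3;
    ∫_0^2 -784*x dx = -1568;  ∫_0^2 196 dx = 392.
  Sum: 3528/5 − 2352 + 8624/3 − 1568 + 392 = 784/15.
∫_0^2 u² dx = 224/15, so ||u||_L² = 4*sqrt(210)/15.
∫_0^2 (u')² dx = 784/15, so ||u'||_L² = 28*sqrt(15)/15.
Ratio ||u||_L² / ||u'||_L² = sqrt(14)/7.
Sharp Poincaré constant on H^1_0(0, 2) is C_P = L/π = 2/π, achieved by sin(π/2·x).
A polynomial bump cannot attain the sharp Poincaré constant (only the first sine eigenfunction does), so the ratio is strictly less than C_P, consistent with ||u||_L² ≤ C_P ||u'||_L².


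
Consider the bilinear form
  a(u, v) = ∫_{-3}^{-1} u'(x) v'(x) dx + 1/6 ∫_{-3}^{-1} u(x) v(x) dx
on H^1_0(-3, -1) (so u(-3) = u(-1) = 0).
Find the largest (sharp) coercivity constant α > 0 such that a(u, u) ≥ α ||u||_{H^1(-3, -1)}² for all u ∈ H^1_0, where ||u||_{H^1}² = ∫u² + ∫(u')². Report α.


α = (2/3 + π^2)/(4 + π^2)

Coercivity of a(·,·) on H^1_0(-3, -1) means a(u, u) ≥ α ||u||_{H^1}² for every u ∈ H^1_0.
The interval has length L = 2, and Poincaré/coercivity depend only on L. Here a(u, u) = ∫(u')² + (1/6)·∫u².
Here 0 < c = 1/6 < 1. The condition a(u,u) ≥ α||u||_{H^1}² reads (1−α)∫(u')² ≥ (α−c)∫u². Any admissible α is ≤ 1 (rapidly oscillating u have ∫u²/∫(u')² → 0), and α = 1 would force 0 ≥ (1−c)∫u², impossible since c < 1; so 1−α > 0. By the sharp Poincaré inequality on H^1_0 of an interval of length L, ∫(u')² ≥ (π/L)²∫u² with equality for the first sine mode sin(π(x−x₀)/L) (x₀ the left endpoint), so the inequality holds for all u iff (1−α)(π/L)² ≥ α − c, i.e. α ≤ ((π/L)² + c)/((π/L)² + 1) = (1 + c(L/π)²)/(1 + (L/π)²). With (π/L)² = π^2/4 and c = 1/6, the largest admissible constant is α = ((π/L)² + c)/((π/L)² + 1).
Simplifying, α = (2/3 + π^2)/(4 + π^2).


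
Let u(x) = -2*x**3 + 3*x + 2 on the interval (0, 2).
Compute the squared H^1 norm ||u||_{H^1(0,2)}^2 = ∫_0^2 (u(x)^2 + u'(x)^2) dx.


||u||_{H^1}^2 = 6046/35

The H^1 norm (squared) on an interval (0, L) is
  ||u||_{H^1}^2 = ∫_0^L u(x)^2 dx + ∫_0^L u'(x)^2 dx.
Compute u'(x) = 3 - 6*x**2.
Then u(x)^2 = 4*x**6 - 12*x**4 - 8*x**3 + 9*x**2 + 12*x + 4 and u'(x)^2 = 36*x**4 - 36*x**2 + 9.
Integrate each monomial from 0 to 2 using ∫_0^2 c·x^n dx = c·2^(n+1)/(n+1):
  ∫_0^2 u(x)^2 dx = ∫_0^2 (4*x^6 - 12*x^4 - 8*x^3 + 9*x^2 + 12*x + 4) dx. Term by term:
    ∫_0^2 4*x^6 dx = 512/7;  ∫_0^2 -12*x^4 dx = -384/5;  ∫_0^2 -8*x^3 dx = -32;
    ∫_0^2 9*x^2 dx = 24;  ∫_0^2 12*x dx = 24;  ∫_0^2 4 dx = 8.
  Sum: 512/7 − 384/5 − 32 + 24 + 24 + 8 = 712/35.
  ∫_0^2 u'(x)^2 dx = ∫_0^2 (36*x^4 - 36*x^2 + 9) dx. Term by term:
    ∫_0^2 36*x^4 dx = 1152/5;  ∫_0^2 -36*x^2 dx = -96;  ∫_0^2 9 dx = 18.
  Sum: 1152/5 − 96 + 18 = 762/5.
Adding: ||u||_{H^1}^2 = 712/35 + 762/5 = 6046/35.


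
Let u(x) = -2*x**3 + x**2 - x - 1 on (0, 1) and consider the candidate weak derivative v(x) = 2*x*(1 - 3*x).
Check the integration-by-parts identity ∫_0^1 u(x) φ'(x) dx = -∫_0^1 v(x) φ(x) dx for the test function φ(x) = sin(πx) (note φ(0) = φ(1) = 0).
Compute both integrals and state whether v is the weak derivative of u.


LHS = -24/π^3 + 6/π, RHS = -24/π^3 + 4/π. No, v is not the weak derivative of u.

u(x) = -2*x**3 + x**2 - x - 1, classical derivative u'(x) = -6*x**2 + 2*x - 1.
φ(x) = sin(πx), so φ'(x) = π*cos(π*x).
Note φ(0) = φ(1) = 0, so the boundary term u·φ vanishes.
LHS = ∫_0^1 u(x) φ'(x) dx = ∫_0^1 (-2*π*x^3*cos(π*x) + π*x^2*cos(π*x) - π*x*cos(π*x) - π*cos(π*x)) dx. Term by term:
  ∫_0^1 -π*cos(π*x) dx = 0;  ∫_0^1 π*x^2*cos(π*x) dx = -2/π;  ∫_0^1 -π*x*cos(π*x) dx = 2/π;
  ∫_0^1 -2*π*x^3*cos(π*x) dx = -24/π^3 + 6/π.
Sum: 0 − 2/π + 2/π + -24/π^3 + 6/π = -24/π^3 + 6/π.
So LHS = -24/π^3 + 6/π.
∫_0^1 v(x) φ(x) dx = ∫_0^1 (-6*x^2*sin(π*x) + 2*x*sin(π*x)) dx. Term by term:
  ∫_0^1 -6*x^2*sin(π*x) dx = -6/π + 24/π^3;  ∫_0^1 2*x*sin(π*x) dx = 2/π.
Sum: -6/π + 24/π^3 + 2/π = -4/π + 24/π^3.
So RHS = -∫_0^1 v(x) φ(x) dx = -24/π^3 + 4/π.
LHS − RHS = 2/π ≠ 0, so the identity fails.
(For a valid weak derivative the identity must hold for EVERY test function, in particular this one. The failure shows v is NOT the weak derivative of u.)
Correct weak derivative would be u'(x) = -6*x**2 + 2*x - 1.


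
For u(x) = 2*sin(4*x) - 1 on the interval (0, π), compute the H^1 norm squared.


||u||_{H^1(0,π)}^2 = 35*π

u'(x) = 8*cos(4*x).
Expand u² and (u')² and integrate term by term on (0, π), using: for integers n ≥ 1, ∫_0^π sin²(nx) dx = ∫_0^π cos²(nx) dx = π/2; for n ≠ n', ∫_0^π sin(nx)sin(n'x) dx = ∫_0^π cos(nx)cos(n'x) dx = 0; and by product-to-sum, ∫_0^π sin(nx)cos(n'x) dx = ½∫_0^π [sin((n+n')x) + sin((n−n')x)] dx, which is 0 when n+n' is even and 2n/(n²−n'²) when n+n' is odd (it need not vanish on (0, π)). For the constant mode: ∫_0^π 1 dx = π, ∫_0^π cos(nx) dx = 0, ∫_0^π sin(nx) dx = (1−(−1)^n)/n.
  u² squared terms: (-1)²·∫1 dx = 1·π = π;  (2)²·∫sin(4x)² dx = 4·π/2 = 2*π.
  u² cross terms: 2·(-1)·(2)·∫1·sin(4x) dx = -4·(0) = 0.
  So ∫_0^π u² dx = π + 2*π + 0 = 3*π.
  (u')² squared terms: (8)²·∫cos(4x)² dx = 64·π/2 = 32*π.
  So ∫_0^π (u')² dx = 32*π.
||u||_{H^1}^2 = (3*π) + (32*π) = 35*π.


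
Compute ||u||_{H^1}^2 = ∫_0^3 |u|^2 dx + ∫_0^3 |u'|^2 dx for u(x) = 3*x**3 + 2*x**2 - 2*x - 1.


||u||_{H^1}^2 = 614121/70

The H^1 norm (squared) on an interval (0, L) is
  ||u||_{H^1}^2 = ∫_0^L u(x)^2 dx + ∫_0^L u'(x)^2 dx.
Compute u'(x) = 9*x**2 + 4*x - 2.
Then u(x)^2 = 9*x**6 + 12*x**5 - 8*x**4 - 14*x**3 + 4*x + 1 and u'(x)^2 = 81*x**4 + 72*x**3 - 20*x**2 - 16*x + 4.
Integrate each monomial from 0 to 3 using ∫_0^3 c·x^n dx = c·3^(n+1)/(n+1):
  ∫_0^3 u(x)^2 dx = ∫_0^3 (9*x^6 + 12*x^5 - 8*x^4 - 14*x^3 + 4*x + 1) dx. Term by term:
    ∫_0^3 9*x^6 dx = 19683/7;  ∫_0^3 12*x^5 dx = 1458;  ∫_0^3 -8*x^4 dx = -1944/5;
    ∫_0^3 -14*x^3 dx = -567/2;  ∫_0^3 4*x dx = 18;  ∫_0^3 1 dx = 3.
  Sum: 19683/7 + 1458 − 1944/5 − 567/2 + 18 + 3 = 253299/70.
  ∫_0^3 u'(x)^2 dx = ∫_0^3 (81*x^4 + 72*x^3 - 20*x^2 - 16*x + 4) dx. Term by term:
    ∫_0^3 81*x^4 dx = 19683/5;  ∫_0^3 72*x^3 dx = 1458;  ∫_0^3 -20*x^2 dx = -180;
    ∫_0^3 -16*x dx = -72;  ∫_0^3 4 dx = 12.
  Sum: 19683/5 + 1458 − 180 − 72 + 12 = 25773/5.
Adding: ||u||_{H^1}^2 = 253299/70 + 25773/5 = 614121/70.


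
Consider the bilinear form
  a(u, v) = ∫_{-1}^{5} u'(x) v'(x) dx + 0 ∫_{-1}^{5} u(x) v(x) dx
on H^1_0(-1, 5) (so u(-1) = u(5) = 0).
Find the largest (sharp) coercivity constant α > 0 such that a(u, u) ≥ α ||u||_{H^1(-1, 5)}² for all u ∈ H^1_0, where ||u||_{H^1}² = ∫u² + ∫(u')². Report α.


α = π^2/(π^2 + 36)

Coercivity of a(·,·) on H^1_0(-1, 5) means a(u, u) ≥ α ||u||_{H^1}² for every u ∈ H^1_0.
The interval has length L = 6, and Poincaré/coercivity depend only on L. Here a(u, u) = ∫(u')² + (0)·∫u².
Here c = 0, so a(u,u) = ∫(u')² alone. The condition a(u,u) ≥ α||u||_{H^1}² reads (1−α)∫(u')² ≥ (α−c)∫u². Any admissible α is ≤ 1 (rapidly oscillating u have ∫u²/∫(u')² → 0), and α = 1 would force 0 ≥ (1−c)∫u², impossible since c < 1; so 1−α > 0. By the sharp Poincaré inequality on H^1_0 of an interval of length L, ∫(u')² ≥ (π/L)²∫u² with equality for the first sine mode sin(π(x−x₀)/L) (x₀ the left endpoint), so the inequality holds for all u iff (1−α)(π/L)² ≥ α − c, i.e. α ≤ ((π/L)² + c)/((π/L)² + 1) = (1 + c(L/π)²)/(1 + (L/π)²). (Direct route, valid since c ≤ 0: Poincaré gives c∫u² ≥ c(L/π)²∫(u')², so a(u,u) ≥ (1 + c(L/π)²)∫(u')², while ||u||_{H^1}² ≤ (1 + (L/π)²)∫(u')²; dividing yields the same α.) With (π/L)² = π^2/36 and c = 0, the largest admissible constant is α = ((π/L)² + c)/((π/L)² + 1).
Simplifying, α = π^2/(π^2 + 36).


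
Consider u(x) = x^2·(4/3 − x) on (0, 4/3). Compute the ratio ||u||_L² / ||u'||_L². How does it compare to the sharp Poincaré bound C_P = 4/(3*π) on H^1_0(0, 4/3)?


||u||_L² / ||u'||_L² = 2*sqrt(14)/21 < C_P = 4/(3*π).

u(x) = x^2·(4/3 − x), so u'(x) = x*(8 - 9*x)/3.
u(x) = x^2·(4/3 − x) vanishes at x = 0 and x = 4/3, so u ∈ H^1_0(0, 4/3). Differentiate via the product rule and integrate the resulting polynomials term by term.
  ∫_0^4/3 u² dx = ∫_0^4/3 (x^6 - 8*x^5/3 + 16*x^4/9) dx. Term by term:
    ∫_0^4/3 x^6 dx = 16384/15309;  ∫_0^4/3 -8*x^5/3 dx = -16384/6561;  ∫_0^4/3 16*x^4/9 dx = 16384/10935.
  Sum: 16384/15309 − 16384/6561 + 16384/10935 = 16384/229635.
  ∫_0^4/3 (u')² dx = ∫_0^4/3 (9*x^4 - 16*x^3 + 64*x^2/9) dx. Term by term:
    ∫_0^4/3 9*x^4 dx = 1024/135;  ∫_0^4/3 -16*x^3 dx = -1024/81;  ∫_0^4/3 64*x^2/9 dx = 4096/729.
  Sum: 1024/135 − 1024/81 + 4096/729 = 2048/3645.
∫_0^4/3 u² dx = 16384/229635, so ||u||_L² = 128*sqrt(35)/2835.
∫_0^4/3 (u')² dx = 2048/3645, so ||u'||_L² = 32*sqrt(10)/135.
Ratio ||u||_L² / ||u'||_L² = 2*sqrt(14)/21.
Sharp Poincaré constant on H^1_0(0, 4/3) is C_P = L/π = 4/(3*π), achieved by sin(3*π/4·x).
A polynomial bump cannot attain the sharp Poincaré constant (only the first sine eigenfunction does), so the ratio is strictly less than C_P, consistent with ||u||_L² ≤ C_P ||u'||_L².


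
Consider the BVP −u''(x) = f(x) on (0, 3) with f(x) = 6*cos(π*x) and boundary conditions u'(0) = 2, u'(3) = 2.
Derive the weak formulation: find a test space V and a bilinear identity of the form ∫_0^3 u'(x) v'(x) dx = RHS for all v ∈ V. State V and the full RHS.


V = H^1(0, 3) (v unrestricted at boundary; u is determined up to an additive constant); weak form: ∫_0^3 u'v' dx = ∫_0^3 (6*cos(π*x)) v dx + 2·v(3) − 2·v(0) for all v ∈ V.

Multiply both sides by a test function v and integrate from 0 to 3:
  ∫_0^3 −u''(x) v(x) dx = ∫_0^3 f(x) v(x) dx.
Integrate the LHS by parts once:
  ∫_0^3 −u'' v dx = −[u'(x) v(x)]_0^3 + ∫_0^3 u'(x) v'(x) dx.
Thus ∫_0^3 u'(x) v'(x) dx = ∫_0^3 f(x) v(x) dx + [u'(x) v(x)]_0^3.
Choose V so that boundary terms are either known or forced to vanish.
u has inhomogeneous Neumann u'(0) = 2, u'(3) = 2. [u' v]_0^3 = (2)·v(3) − (2)·v(0) = 2·v(3) − 2·v(0). Take V = H^1(0, 3); boundary term becomes part of RHS.
Weak formulation: find u (satisfying any essential BC) such that ∫_0^3 u'(x) v'(x) dx = ∫_0^3 f v dx + 2·v(3) − 2·v(0) for all v ∈ V (Neumann data are natural BCs: they enter the RHS as boundary terms).
Substituting f(x) = 6*cos(π*x), the right-hand side is ∫_0^3 (6*cos(π*x)) v dx + 2·v(3) − 2·v(0).
Compatibility check (pure Neumann): taking v ≡ 1 ∈ V gives 0 = ∫_0^3 f dx + (2) − (2), i.e. ∫_0^3 f dx must equal u'(0) − u'(3) = 0. Indeed ∫_0^3 (6*cos(π*x)) dx = 0, so the data are compatible. The solution is then unique only up to an additive constant (fix it e.g. by requiring ∫_0^3 u dx = 0).


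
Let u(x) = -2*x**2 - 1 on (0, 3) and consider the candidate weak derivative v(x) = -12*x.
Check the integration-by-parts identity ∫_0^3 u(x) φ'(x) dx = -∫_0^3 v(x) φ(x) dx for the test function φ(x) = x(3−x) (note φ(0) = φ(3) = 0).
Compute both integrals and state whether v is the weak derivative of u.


LHS = 27, RHS = 81. No, v is not the weak derivative of u.

u(x) = -2*x**2 - 1, classical derivative u'(x) = -4*x.
φ(x) = x(3−x), so φ'(x) = 3 - 2*x.
Note φ(0) = φ(3) = 0, so the boundary term u·φ vanishes.
LHS = ∫_0^3 u(x) φ'(x) dx = ∫_0^3 (4*x^3 - 6*x^2 + 2*x - 3) dx. Term by term:
  ∫_0^3 4*x^3 dx = 81;  ∫_0^3 -6*x^2 dx = -54;  ∫_0^3 2*x dx = 9;
  ∫_0^3 -3 dx = -9.
Sum: 81 − 54 + 9 − 9 = 27.
So LHS = 27.
∫_0^3 v(x) φ(x) dx = ∫_0^3 (12*x^3 - 36*x^2) dx. Term by term:
  ∫_0^3 12*x^3 dx = 243;  ∫_0^3 -36*x^2 dx = -324.
Sum: 243 − 324 = -81.
So RHS = -∫_0^3 v(x) φ(x) dx = 81.
LHS − RHS = -54 ≠ 0, so the identity fails.
(For a valid weak derivative the identity must hold for EVERY test function, in particular this one. The failure shows v is NOT the weak derivative of u.)
Correct weak derivative would be u'(x) = -4*x.


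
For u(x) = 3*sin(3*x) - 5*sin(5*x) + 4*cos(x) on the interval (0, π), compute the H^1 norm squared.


||u||_{H^1(0,π)}^2 = 386*π

u'(x) = -4*sin(x) + 9*cos(3*x) - 25*cos(5*x).
Expand u² and (u')² and integrate term by term on (0, π), using: for integers n ≥ 1, ∫_0^π sin²(nx) dx = ∫_0^π cos²(nx) dx = π/2; for n ≠ n', ∫_0^π sin(nx)sin(n'x) dx = ∫_0^π cos(nx)cos(n'x) dx = 0; and by product-to-sum, ∫_0^π sin(nx)cos(n'x) dx = ½∫_0^π [sin((n+n')x) + sin((n−n')x)] dx, which is 0 when n+n' is even and 2n/(n²−n'²) when n+n' is odd (it need not vanish on (0, π)).
  u² squared terms: (-5)²·∫sin(5x)² dx = 25·π/2 = 25*π/2;  (3)²·∫sin(3x)² dx = 9·π/2 = 9*π/2;  (4)²·∫cos(x)² dx = 16·π/2 = 8*π.
  u² cross terms: 2·(-5)·(3)·∫sin(5x)·sin(3x) dx = -30·(0) = 0;  2·(-5)·(4)·∫sin(5x)·cos(x) dx = -40·(0) = 0;  2·(3)·(4)·∫sin(3x)·cos(x) dx = 24·(0) = 0.
  So ∫_0^π u² dx = 25*π/2 + 9*π/2 + 8*π + 0 + 0 + 0 = 25*π.
  (u')² squared terms: (-25)²·∫cos(5x)² dx = 625·π/2 = 625*π/2;  (-4)²·∫sin(x)² dx = 16·π/2 = 8*π;  (9)²·∫cos(3x)² dx = 81·π/2 = 81*π/2.
  (u')² cross terms: 2·(-25)·(-4)·∫cos(5x)·sin(x) dx = 200·(0) = 0;  2·(-25)·(9)·∫cos(5x)·cos(3x) dx = -450·(0) = 0;  2·(-4)·(9)·∫sin(x)·cos(3x) dx = -72·(0) = 0.
  So ∫_0^π (u')² dx = 625*π/2 + 8*π + 81*π/2 + 0 + 0 + 0 = 361*π.
||u||_{H^1}^2 = (25*π) + (361*π) = 386*π.


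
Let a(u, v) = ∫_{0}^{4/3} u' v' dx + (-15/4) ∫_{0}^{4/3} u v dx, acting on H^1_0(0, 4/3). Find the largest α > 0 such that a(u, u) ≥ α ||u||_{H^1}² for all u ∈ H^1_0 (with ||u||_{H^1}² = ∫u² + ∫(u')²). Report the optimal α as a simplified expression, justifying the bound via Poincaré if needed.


α = 3*(-20 + 3*π^2)/(16 + 9*π^2)

Coercivity of a(·,·) on H^1_0(0, 4/3) means a(u, u) ≥ α ||u||_{H^1}² for every u ∈ H^1_0.
The interval has length L = 4/3, and Poincaré/coercivity depend only on L. Here a(u, u) = ∫(u')² + (-15/4)·∫u².
Here c = -15/4 < 0 with |c| < (π/L)² = 9*π^2/16, so coercivity still holds. The condition a(u,u) ≥ α||u||_{H^1}² reads (1−α)∫(u')² ≥ (α−c)∫u². Any admissible α is ≤ 1 (rapidly oscillating u have ∫u²/∫(u')² → 0), and α = 1 would force 0 ≥ (1−c)∫u², impossible since c < 1; so 1−α > 0. By the sharp Poincaré inequality on H^1_0 of an interval of length L, ∫(u')² ≥ (π/L)²∫u² with equality for the first sine mode sin(π(x−x₀)/L) (x₀ the left endpoint), so the inequality holds for all u iff (1−α)(π/L)² ≥ α − c, i.e. α ≤ ((π/L)² + c)/((π/L)² + 1) = (1 + c(L/π)²)/(1 + (L/π)²). (Direct route, valid since c ≤ 0: Poincaré gives c∫u² ≥ c(L/π)²∫(u')², so a(u,u) ≥ (1 + c(L/π)²)∫(u')², while ||u||_{H^1}² ≤ (1 + (L/π)²)∫(u')²; dividing yields the same α.) With (π/L)² = 9*π^2/16 and c = -15/4, the largest admissible constant is α = ((π/L)² + c)/((π/L)² + 1).
Simplifying, α = 3*(-20 + 3*π^2)/(16 + 9*π^2).


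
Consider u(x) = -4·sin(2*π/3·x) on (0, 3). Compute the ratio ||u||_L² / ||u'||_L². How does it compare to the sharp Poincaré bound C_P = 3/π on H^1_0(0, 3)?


||u||_L² / ||u'||_L² = 3/(2*π) < C_P = 3/π.

u(x) = -4·sin(2*π/3·x), so u'(x) = -8*π*cos(2*π*x/3)/3.
Writing u(x) = A·sin(kπx/L) with A = -4 and k = 2, use ∫_0^L sin²(kπx/L) dx = L/2 and ∫_0^L cos²(kπx/L) dx = L/2.
u² = 16·sin²(2*π/3·x) and (u')² = 64*π^2/9·cos²(2*π/3·x), and each of sin², cos² integrates to L/2 = 3/2 over (0, 3).
∫_0^3 u² dx = 24, so ||u||_L² = 2*sqrt(6).
∫_0^3 (u')² dx = 32*π^2/3, so ||u'||_L² = 4*sqrt(6)*π/3.
Ratio ||u||_L² / ||u'||_L² = 3/(2*π).
Sharp Poincaré constant on H^1_0(0, 3) is C_P = L/π = 3/π, achieved by sin(π/3·x).
This is the k = 2 harmonic; the ratio L/(kπ) is strictly less than C_P = L/π, consistent with the sharp inequality ||u||_L² ≤ C_P ||u'||_L².


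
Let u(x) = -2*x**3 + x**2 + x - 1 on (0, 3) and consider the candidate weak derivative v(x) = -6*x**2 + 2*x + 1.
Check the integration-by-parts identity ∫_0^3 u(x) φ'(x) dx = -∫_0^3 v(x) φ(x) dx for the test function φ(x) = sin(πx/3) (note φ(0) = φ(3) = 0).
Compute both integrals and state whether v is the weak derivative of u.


LHS = -648/π^3 + 138/π, RHS = -648/π^3 + 138/π. Yes, v = u' weakly.

u(x) = -2*x**3 + x**2 + x - 1, classical derivative u'(x) = -6*x**2 + 2*x + 1.
φ(x) = sin(πx/3), so φ'(x) = π*cos(π*x/3)/3.
Note φ(0) = φ(3) = 0, so the boundary term u·φ vanishes.
LHS = ∫_0^3 u(x) φ'(x) dx = ∫_0^3 (-2*π*x^3*cos(π*x/3)/3 + π*x^2*cos(π*x/3)/3 + π*x*cos(π*x/3)/3 - π*cos(π*x/3)/3) dx. Term by term:
  ∫_0^3 -π*cos(π*x/3)/3 dx = 0;  ∫_0^3 -2*π*x^3*cos(π*x/3)/3 dx = -648/π^3 + 162/π;  ∫_0^3 π*x*cos(π*x/3)/3 dx = -6/π;
  ∫_0^3 π*x^2*cos(π*x/3)/3 dx = -18/π.
Sum: 0 + -648/π^3 + 162/π − 6/π − 18/π = -648/π^3 + 138/π.
So LHS = -648/π^3 + 138/π.
∫_0^3 v(x) φ(x) dx = ∫_0^3 (-6*x^2*sin(π*x/3) + 2*x*sin(π*x/3) + sin(π*x/3)) dx. Term by term:
  ∫_0^3 -6*x^2*sin(π*x/3) dx = -162/π + 648/π^3;  ∫_0^3 2*x*sin(π*x/3) dx = 18/π;  ∫_0^3 sin(π*x/3) dx = 6/π.
Sum: -162/π + 648/π^3 + 18/π + 6/π = -138/π + 648/π^3.
So RHS = -∫_0^3 v(x) φ(x) dx = -648/π^3 + 138/π.
LHS = RHS, so the identity holds for this test φ.
Moreover u is smooth here and v(x) = u'(x) = -6*x**2 + 2*x + 1 pointwise, so the identity holds for every test function. Hence v is the weak derivative of u.


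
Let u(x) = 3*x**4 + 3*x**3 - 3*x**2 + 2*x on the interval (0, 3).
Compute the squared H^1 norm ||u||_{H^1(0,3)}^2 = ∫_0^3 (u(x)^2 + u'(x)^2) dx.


||u||_{H^1}^2 = 13891767/140

The H^1 norm (squared) on an interval (0, L) is
  ||u||_{H^1}^2 = ∫_0^L u(x)^2 dx + ∫_0^L u'(x)^2 dx.
Compute u'(x) = 12*x**3 + 9*x**2 - 6*x + 2.
Then u(x)^2 = 9*x**8 + 18*x**7 - 9*x**6 - 6*x**5 + 21*x**4 - 12*x**3 + 4*x**2 and u'(x)^2 = 144*x**6 + 216*x**5 - 63*x**4 - 60*x**3 + 72*x**2 - 24*x + 4.
Integrate each monomial from 0 to 3 using ∫_0^3 c·x^n dx = c·3^(n+1)/(n+1):
  ∫_0^3 u(x)^2 dx = ∫_0^3 (9*x^8 + 18*x^7 - 9*x^6 - 6*x^5 + 21*x^4 - 12*x^3 + 4*x^2) dx. Term by term:
    ∫_0^3 9*x^8 dx = 19683;  ∫_0^3 18*x^7 dx = 59049/4;  ∫_0^3 -9*x^6 dx = -19683/7;
    ∫_0^3 -6*x^5 dx = -729;  ∫_0^3 21*x^4 dx = 5103/5;  ∫_0^3 -12*x^3 dx = -243;
    ∫_0^3 4*x^2 dx = 36.
  Sum: 19683 + 59049/4 − 19683/7 − 729 + 5103/5 − 243 + 36 = 4440519/140.
  ∫_0^3 u'(x)^2 dx = ∫_0^3 (144*x^6 + 216*x^5 - 63*x^4 - 60*x^3 + 72*x^2 - 24*x + 4) dx. Term by term:
    ∫_0^3 144*x^6 dx = 314928/7;  ∫_0^3 216*x^5 dx = 26244;  ∫_0^3 -63*x^4 dx = -15309/5;
    ∫_0^3 -60*x^3 dx = -1215;  ∫_0^3 72*x^2 dx = 648;  ∫_0^3 -24*x dx = -108;
    ∫_0^3 4 dx = 12.
  Sum: 314928/7 + 26244 − 15309/5 − 1215 + 648 − 108 + 12 = 2362812/35.
Adding: ||u||_{H^1}^2 = 4440519/140 + 2362812/35 = 13891767/140.


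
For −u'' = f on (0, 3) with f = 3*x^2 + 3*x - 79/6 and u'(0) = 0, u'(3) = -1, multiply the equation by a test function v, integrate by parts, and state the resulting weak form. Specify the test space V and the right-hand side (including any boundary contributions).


V = H^1(0, 3) (v unrestricted at boundary; u is determined up to an additive constant); weak form: ∫_0^3 u'v' dx = ∫_0^3 (3*x^2 + 3*x - 79/6) v dx − v(3) for all v ∈ V.

Multiply both sides by a test function v and integrate from 0 to 3:
  ∫_0^3 −u''(x) v(x) dx = ∫_0^3 f(x) v(x) dx.
Integrate the LHS by parts once:
  ∫_0^3 −u'' v dx = −[u'(x) v(x)]_0^3 + ∫_0^3 u'(x) v'(x) dx.
Thus ∫_0^3 u'(x) v'(x) dx = ∫_0^3 f(x) v(x) dx + [u'(x) v(x)]_0^3.
Choose V so that boundary terms are either known or forced to vanish.
u has inhomogeneous Neumann u'(0) = 0, u'(3) = -1. [u' v]_0^3 = (-1)·v(3) − (0)·v(0) = − v(3). Take V = H^1(0, 3); boundary term becomes part of RHS.
Weak formulation: find u (satisfying any essential BC) such that ∫_0^3 u'(x) v'(x) dx = ∫_0^3 f v dx − v(3) for all v ∈ V (Neumann data are natural BCs: they enter the RHS as boundary terms).
Substituting f(x) = 3*x^2 + 3*x - 79/6, the right-hand side is ∫_0^3 (3*x^2 + 3*x - 79/6) v dx − v(3).
Compatibility check (pure Neumann): taking v ≡ 1 ∈ V gives 0 = ∫_0^3 f dx + (-1) − (0), i.e. ∫_0^3 f dx must equal u'(0) − u'(3) = 1. Indeed ∫_0^3 (3*x^2 + 3*x - 79/6) dx = 1, so the data are compatible. The solution is then unique only up to an additive constant (fix it e.g. by requiring ∫_0^3 u dx = 0).


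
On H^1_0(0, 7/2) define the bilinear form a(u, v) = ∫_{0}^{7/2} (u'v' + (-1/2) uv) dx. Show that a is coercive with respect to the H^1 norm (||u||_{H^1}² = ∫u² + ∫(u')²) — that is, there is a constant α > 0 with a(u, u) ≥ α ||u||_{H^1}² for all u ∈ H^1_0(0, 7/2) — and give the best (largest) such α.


α = (-49 + 8*π^2)/(2*(4*π^2 + 49))

Coercivity of a(·,·) on H^1_0(0, 7/2) means a(u, u) ≥ α ||u||_{H^1}² for every u ∈ H^1_0.
The interval has length L = 7/2, and Poincaré/coercivity depend only on L. Here a(u, u) = ∫(u')² + (-1/2)·∫u².
Here c = -1/2 < 0 with |c| < (π/L)² = 4*π^2/49, so coercivity still holds. The condition a(u,u) ≥ α||u||_{H^1}² reads (1−α)∫(u')² ≥ (α−c)∫u². Any admissible α is ≤ 1 (rapidly oscillating u have ∫u²/∫(u')² → 0), and α = 1 would force 0 ≥ (1−c)∫u², impossible since c < 1; so 1−α > 0. By the sharp Poincaré inequality on H^1_0 of an interval of length L, ∫(u')² ≥ (π/L)²∫u² with equality for the first sine mode sin(π(x−x₀)/L) (x₀ the left endpoint), so the inequality holds for all u iff (1−α)(π/L)² ≥ α − c, i.e. α ≤ ((π/L)² + c)/((π/L)² + 1) = (1 + c(L/π)²)/(1 + (L/π)²). (Direct route, valid since c ≤ 0: Poincaré gives c∫u² ≥ c(L/π)²∫(u')², so a(u,u) ≥ (1 + c(L/π)²)∫(u')², while ||u||_{H^1}² ≤ (1 + (L/π)²)∫(u')²; dividing yields the same α.) With (π/L)² = 4*π^2/49 and c = -1/2, the largest admissible constant is α = ((π/L)² + c)/((π/L)² + 1).
Simplifying, α = (-49 + 8*π^2)/(2*(4*π^2 + 49)).


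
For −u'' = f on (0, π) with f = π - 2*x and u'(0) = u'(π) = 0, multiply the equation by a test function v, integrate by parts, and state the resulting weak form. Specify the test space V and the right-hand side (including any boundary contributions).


V = H^1(0, π) (no boundary constraint on v; u is determined up to an additive constant); weak form: ∫_0^π u'v' dx = ∫_0^π (π - 2*x) v dx for all v ∈ V.

Multiply both sides by a test function v and integrate from 0 to π:
  ∫_0^π −u''(x) v(x) dx = ∫_0^π f(x) v(x) dx.
Integrate the LHS by parts once:
  ∫_0^π −u'' v dx = −[u'(x) v(x)]_0^π + ∫_0^π u'(x) v'(x) dx.
Thus ∫_0^π u'(x) v'(x) dx = ∫_0^π f(x) v(x) dx + [u'(x) v(x)]_0^π.
Choose V so that boundary terms are either known or forced to vanish.
u has homogeneous Neumann: u'(0) = u'(π) = 0. So [u' v]_0^π = 0·v(π) − 0·v(0) = 0 for any v; take V = H^1(0, π).
Weak formulation: find u (satisfying any essential BC) such that ∫_0^π u'(x) v'(x) dx = ∫_0^π f v dx for all v ∈ V (homogeneous Neumann, so boundary terms vanish).
Substituting f(x) = π - 2*x, the right-hand side is ∫_0^π (π - 2*x) v dx.
Compatibility check (pure Neumann): taking v ≡ 1 ∈ V gives 0 = ∫_0^π f dx + (0) − (0), i.e. ∫_0^π f dx must equal u'(0) − u'(π) = 0. Indeed ∫_0^π (π - 2*x) dx = 0, so the data are compatible. The solution is then unique only up to an additive constant (fix it e.g. by requiring ∫_0^π u dx = 0).


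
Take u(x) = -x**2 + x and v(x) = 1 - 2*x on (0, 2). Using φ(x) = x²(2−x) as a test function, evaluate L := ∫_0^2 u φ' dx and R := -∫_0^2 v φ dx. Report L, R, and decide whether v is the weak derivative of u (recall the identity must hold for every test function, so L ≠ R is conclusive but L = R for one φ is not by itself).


LHS = 28/15, RHS = 28/15. Yes, v = u' weakly.

u(x) = -x**2 + x, classical derivative u'(x) = 1 - 2*x.
φ(x) = x²(2−x), so φ'(x) = x*(4 - 3*x).
Note φ(0) = φ(2) = 0, so the boundary term u·φ vanishes.
LHS = ∫_0^2 u(x) φ'(x) dx = ∫_0^2 (3*x^4 - 7*x^3 + 4*x^2) dx. Term by term:
  ∫_0^2 3*x^4 dx = 96/5;  ∫_0^2 -7*x^3 dx = -28;  ∫_0^2 4*x^2 dx = 32/3.
Sum: 96/5 − 28 + 32/3 = 28/15.
So LHS = 28/15.
∫_0^2 v(x) φ(x) dx = ∫_0^2 (2*x^4 - 5*x^3 + 2*x^2) dx. Term by term:
  ∫_0^2 2*x^4 dx = 64/5;  ∫_0^2 -5*x^3 dx = -20;  ∫_0^2 2*x^2 dx = 16/3.
Sum: 64/5 − 20 + 16/3 = -28/15.
So RHS = -∫_0^2 v(x) φ(x) dx = 28/15.
LHS = RHS, so the identity holds for this test φ.
Moreover u is smooth here and v(x) = u'(x) = 1 - 2*x pointwise, so the identity holds for every test function. Hence v is the weak derivative of u.


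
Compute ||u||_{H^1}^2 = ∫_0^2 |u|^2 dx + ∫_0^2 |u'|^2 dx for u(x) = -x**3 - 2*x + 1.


||u||_{H^1}^2 = 14506/105

The H^1 norm (squared) on an interval (0, L) is
  ||u||_{H^1}^2 = ∫_0^L u(x)^2 dx + ∫_0^L u'(x)^2 dx.
Compute u'(x) = -3*x**2 - 2.
Then u(x)^2 = x**6 + 4*x**4 - 2*x**3 + 4*x**2 - 4*x + 1 and u'(x)^2 = 9*x**4 + 12*x**2 + 4.
Integrate each monomial from 0 to 2 using ∫_0^2 c·x^n dx = c·2^(n+1)/(n+1):
  ∫_0^2 u(x)^2 dx = ∫_0^2 (x^6 + 4*x^4 - 2*x^3 + 4*x^2 - 4*x + 1) dx. Term by term:
    ∫_0^2 x^6 dx = 128/7;  ∫_0^2 4*x^4 dx = 128/5;  ∫_0^2 -2*x^3 dx = -8;
    ∫_0^2 4*x^2 dx = 32/3;  ∫_0^2 -4*x dx = -8;  ∫_0^2 1 dx = 2.
  Sum: 128/7 + 128/5 − 8 + 32/3 − 8 + 2 = 4258/105.
  ∫_0^2 u'(x)^2 dx = ∫_0^2 (9*x^4 + 12*x^2 + 4) dx. Term by term:
    ∫_0^2 9*x^4 dx = 288/5;  ∫_0^2 12*x^2 dx = 32;  ∫_0^2 4 dx = 8.
  Sum: 288/5 + 32 + 8 = 488/5.
Adding: ||u||_{H^1}^2 = 4258/105 + 488/5 = 14506/105.


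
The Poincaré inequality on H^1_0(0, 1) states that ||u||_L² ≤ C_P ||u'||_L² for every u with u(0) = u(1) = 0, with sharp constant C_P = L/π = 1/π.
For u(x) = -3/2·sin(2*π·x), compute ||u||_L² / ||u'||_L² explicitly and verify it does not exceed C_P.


||u||_L² / ||u'||_L² = 1/(2*π) < C_P = 1/π.

u(x) = -3/2·sin(2*π·x), so u'(x) = -3*π*cos(2*π*x).
Writing u(x) = A·sin(kπx/L) with A = -3/2 and k = 2, use ∫_0^L sin²(kπx/L) dx = L/2 and ∫_0^L cos²(kπx/L) dx = L/2.
u² = 9/4·sin²(2*π·x) and (u')² = 9*π^2·cos²(2*π·x), and each of sin², cos² integrates to L/2 = 1/2 over (0, 1).
∫_0^1 u² dx = 9/8, so ||u||_L² = 3*sqrt(2)/4.
∫_0^1 (u')² dx = 9*π^2/2, so ||u'||_L² = 3*sqrt(2)*π/2.
Ratio ||u||_L² / ||u'||_L² = 1/(2*π).
Sharp Poincaré constant on H^1_0(0, 1) is C_P = L/π = 1/π, achieved by sin(π·x).
This is the k = 2 harmonic; the ratio L/(kπ) is strictly less than C_P = L/π, consistent with the sharp inequality ||u||_L² ≤ C_P ||u'||_L².


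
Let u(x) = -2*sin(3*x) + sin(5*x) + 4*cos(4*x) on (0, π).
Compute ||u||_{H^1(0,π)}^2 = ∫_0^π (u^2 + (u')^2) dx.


||u||_{H^1(0,π)}^2 = 24208/63 + 169*π

u'(x) = -16*sin(4*x) - 6*cos(3*x) + 5*cos(5*x).
Expand u² and (u')² and integrate term by term on (0, π), using: for integers n ≥ 1, ∫_0^π sin²(nx) dx = ∫_0^π cos²(nx) dx = π/2; for n ≠ n', ∫_0^π sin(nx)sin(n'x) dx = ∫_0^π cos(nx)cos(n'x) dx = 0; and by product-to-sum, ∫_0^π sin(nx)cos(n'x) dx = ½∫_0^π [sin((n+n')x) + sin((n−n')x)] dx, which is 0 when n+n' is even and 2n/(n²−n'²) when n+n' is odd (it need not vanish on (0, π)).
  u² squared terms: (-2)²·∫sin(3x)² dx = 4·π/2 = 2*π;  (4)²·∫cos(4x)² dx = 16·π/2 = 8*π;  (1)²·∫sin(5x)² dx = 1·π/2 = π/2.
  u² cross terms: 2·(-2)·(4)·∫sin(3x)·cos(4x) dx = -16·(-6/7) = 96/7;  2·(-2)·(1)·∫sin(3x)·sin(5x) dx = -4·(0) = 0;  2·(4)·(1)·∫cos(4x)·sin(5x) dx = 8·(10/9) = 80/9.
  So ∫_0^π u² dx = 2*π + 8*π + π/2 + 96/7 + 0 + 80/9 = 1424/63 + 21*π/2.
  (u')² squared terms: (-16)²·∫sin(4x)² dx = 256·π/2 = 128*π;  (-6)²·∫cos(3x)² dx = 36·π/2 = 18*π;  (5)²·∫cos(5x)² dx = 25·π/2 = 25*π/2.
  (u')² cross terms: 2·(-16)·(-6)·∫sin(4x)·cos(3x) dx = 192·(8/7) = 1536/7;  2·(-16)·(5)·∫sin(4x)·cos(5x) dx = -160·(-8/9) = 1280/9;  2·(-6)·(5)·∫cos(3x)·cos(5x) dx = -60·(0) = 0.
  So ∫_0^π (u')² dx = 128*π + 18*π + 25*π/2 + 1536/7 + 1280/9 + 0 = 22784/63 + 317*π/2.
||u||_{H^1}^2 = (1424/63 + 21*π/2) + (22784/63 + 317*π/2) = 24208/63 + 169*π.


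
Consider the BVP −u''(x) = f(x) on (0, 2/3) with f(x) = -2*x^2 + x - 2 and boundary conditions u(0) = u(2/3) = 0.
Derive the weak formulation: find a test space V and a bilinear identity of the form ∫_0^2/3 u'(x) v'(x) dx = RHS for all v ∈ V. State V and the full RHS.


V = H^1_0(0, 2/3) (so v(0) = v(2/3) = 0); weak form: ∫_0^2/3 u'v' dx = ∫_0^2/3 (-2*x^2 + x - 2) v dx for all v ∈ V.

Multiply both sides by a test function v and integrate from 0 to 2/3:
  ∫_0^2/3 −u''(x) v(x) dx = ∫_0^2/3 f(x) v(x) dx.
Integrate the LHS by parts once:
  ∫_0^2/3 −u'' v dx = −[u'(x) v(x)]_0^2/3 + ∫_0^2/3 u'(x) v'(x) dx.
Thus ∫_0^2/3 u'(x) v'(x) dx = ∫_0^2/3 f(x) v(x) dx + [u'(x) v(x)]_0^2/3.
Choose V so that boundary terms are either known or forced to vanish.
u is Dirichlet: u(0) = u(2/3) = 0. Let V = H^1_0(0, 2/3); then v(0) = v(2/3) = 0, and [u' v]_0^2/3 = 0.
Weak formulation: find u (satisfying any essential BC) such that ∫_0^2/3 u'(x) v'(x) dx = ∫_0^2/3 f v dx for all v ∈ V.
Substituting f(x) = -2*x^2 + x - 2, the right-hand side is ∫_0^2/3 (-2*x^2 + x - 2) v dx.


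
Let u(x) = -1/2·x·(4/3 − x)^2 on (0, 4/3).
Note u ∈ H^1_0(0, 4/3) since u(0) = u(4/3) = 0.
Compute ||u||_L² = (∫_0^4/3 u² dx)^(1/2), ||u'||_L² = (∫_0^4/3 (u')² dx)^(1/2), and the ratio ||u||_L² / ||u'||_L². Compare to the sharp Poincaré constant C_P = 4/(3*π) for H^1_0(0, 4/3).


||u||_L² / ||u'||_L² = 2*sqrt(14)/21 < C_P = 4/(3*π).

u(x) = -1/2·x·(4/3 − x)^2, so u'(x) = (4 - 9*x)*(3*x - 4)/18.
u(x) = -1/2·x·(4/3 − x)^2 vanishes at x = 0 and x = 4/3, so u ∈ H^1_0(0, 4/3). Differentiate via the product rule and integrate the resulting polynomials term by term.
  ∫_0^4/3 u² dx = ∫_0^4/3 (x^6/4 - 4*x^5/3 + 8*x^4/3 - 64*x^3/27 + 64*x^2/81) dx. Term by term:
    ∫_0^4/3 x^6/4 dx = 4096/15309;  ∫_0^4/3 -4*x^5/3 dx = -8192/6561;  ∫_0^4/3 8*x^4/3 dx = 8192/3645;
    ∫_0^4/3 -64*x^3/27 dx = -4096/2187;  ∫_0^4/3 64*x^2/81 dx = 4096/6561.
  Sum: 4096/15309 − 8192/6561 + 8192/3645 − 4096/2187 + 4096/6561 = 4096/229635.
  ∫_0^4/3 (u')² dx = ∫_0^4/3 (9*x^4/4 - 8*x^3 + 88*x^2/9 - 128*x/27 + 64/81) dx. Term by term:
    ∫_0^4/3 9*x^4/4 dx = 256/135;  ∫_0^4/3 -8*x^3 dx = -512/81;  ∫_0^4/3 88*x^2/9 dx = 5632/729;
    ∫_0^4/3 -128*x/27 dx = -1024/243;  ∫_0^4/3 64/81 dx = 256/243.
  Sum: 256/135 − 512/81 + 5632/729 − 1024/243 + 256/243 = 512/3645.
∫_0^4/3 u² dx = 4096/229635, so ||u||_L² = 64*sqrt(35)/2835.
∫_0^4/3 (u')² dx = 512/3645, so ||u'||_L² = 16*sqrt(10)/135.
Ratio ||u||_L² / ||u'||_L² = 2*sqrt(14)/21.
Sharp Poincaré constant on H^1_0(0, 4/3) is C_P = L/π = 4/(3*π), achieved by sin(3*π/4·x).
A polynomial bump cannot attain the sharp Poincaré constant (only the first sine eigenfunction does), so the ratio is strictly less than C_P, consistent with ||u||_L² ≤ C_P ||u'||_L².


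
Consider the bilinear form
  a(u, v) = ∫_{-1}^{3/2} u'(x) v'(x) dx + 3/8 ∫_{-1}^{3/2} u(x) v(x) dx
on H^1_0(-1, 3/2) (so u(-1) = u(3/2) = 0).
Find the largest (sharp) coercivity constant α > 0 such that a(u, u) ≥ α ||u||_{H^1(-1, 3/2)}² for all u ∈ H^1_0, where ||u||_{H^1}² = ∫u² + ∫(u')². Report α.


α = (75 + 32*π^2)/(8*(25 + 4*π^2))

Coercivity of a(·,·) on H^1_0(-1, 3/2) means a(u, u) ≥ α ||u||_{H^1}² for every u ∈ H^1_0.
The interval has length L = 5/2, and Poincaré/coercivity depend only on L. Here a(u, u) = ∫(u')² + (3/8)·∫u².
Here 0 < c = 3/8 < 1. The condition a(u,u) ≥ α||u||_{H^1}² reads (1−α)∫(u')² ≥ (α−c)∫u². Any admissible α is ≤ 1 (rapidly oscillating u have ∫u²/∫(u')² → 0), and α = 1 would force 0 ≥ (1−c)∫u², impossible since c < 1; so 1−α > 0. By the sharp Poincaré inequality on H^1_0 of an interval of length L, ∫(u')² ≥ (π/L)²∫u² with equality for the first sine mode sin(π(x−x₀)/L) (x₀ the left endpoint), so the inequality holds for all u iff (1−α)(π/L)² ≥ α − c, i.e. α ≤ ((π/L)² + c)/((π/L)² + 1) = (1 + c(L/π)²)/(1 + (L/π)²). With (π/L)² = 4*π^2/25 and c = 3/8, the largest admissible constant is α = ((π/L)² + c)/((π/L)² + 1).
Simplifying, α = (75 + 32*π^2)/(8*(25 + 4*π^2)).
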